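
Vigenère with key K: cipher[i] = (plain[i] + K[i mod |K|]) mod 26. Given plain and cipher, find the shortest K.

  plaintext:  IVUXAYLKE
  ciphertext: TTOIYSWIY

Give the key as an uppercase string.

  i= 0: T-I = 11 → L
  i= 1: T-V = 24 → Y
  i= 2: O-U = 20 → U
  i= 3: I-X = 11 → L
  i= 4: Y-A = 24 → Y
  i= 5: S-Y = 20 → U
  i= 6: W-L = 11 → L
  i= 7: I-K = 24 → Y
  i= 8: Y-E = 20 → U
  shifts repeat with period 3: LYU

LYU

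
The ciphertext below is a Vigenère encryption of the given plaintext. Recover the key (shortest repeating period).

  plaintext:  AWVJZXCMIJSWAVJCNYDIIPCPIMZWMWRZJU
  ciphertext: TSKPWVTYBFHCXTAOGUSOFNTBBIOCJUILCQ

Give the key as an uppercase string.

  i= 0: T-A = 19 → T
  i= 1: S-W = 22 → W
  i= 2: K-V = 15 → P
  i= 3: P-J =  6 → G
  i= 4: W-Z = 23 → X
  i= 5: V-X = 24 → Y
  i= 6: T-C = 17 → R
  i= 7: Y-M = 12 → M
  i= 8: B-I = 19 → T
  i= 9: F-J = 22 → W
  i=10: H-S = 15 → P
  i=11: C-W =  6 → G
  i=12: X-A = 23 → X
  i=13: T-V = 24 → Y
  i=14: A-J = 17 → R
  i=15: O-C = 12 → M
  i=16: G-N = 19 → T
  i=17: U-Y = 22 → W
  i=18: S-D = 15 → P
  i=19: O-I =  6 → G
  i=20: F-I = 23 → X
  i=21: N-P = 24 → Y
  i=22: T-C = 17 → R
  i=23: B-P = 12 → M
  i=24: B-I = 19 → T
  i=25: I-M = 22 → W
  i=26: O-Z = 15 → P
  i=27: C-W =  6 → G
  i=28: J-M = 23 → X
  i=29: U-W = 24 → Y
  i=30: I-R = 17 → R
  i=31: L-Z = 12 → M
  i=32: C-J = 19 → T
  i=33: Q-U = 22 → W
  shifts repeat with period 8: TWPGXYRM

TWPGXYRM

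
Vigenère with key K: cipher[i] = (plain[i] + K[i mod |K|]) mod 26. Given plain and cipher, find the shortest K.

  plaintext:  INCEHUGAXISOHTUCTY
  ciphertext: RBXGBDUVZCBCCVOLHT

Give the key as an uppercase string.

  i= 0: R-I =  9 → J
  i= 1: B-N = 14 → O
  i= 2: X-C = 21 → V
  i= 3: G-E =  2 → C
  i= 4: B-H = 20 → U
  i= 5: D-U =  9 → J
  i= 6: U-G = 14 → O
  i= 7: V-A = 21 → V
  i= 8: Z-X =  2 → C
  i= 9: C-I = 20 → U
  i=10: B-S =  9 → J
  i=11: C-O = 14 → O
  i=12: C-H = 21 → V
  i=13: V-T =  2 → C
  i=14: O-U = 20 → U
  i=15: L-C =  9 → J
  i=16: H-T = 14 → O
  i=17: T-Y = 21 → V
  shifts repeat with period 5: JOVCU

JOVCU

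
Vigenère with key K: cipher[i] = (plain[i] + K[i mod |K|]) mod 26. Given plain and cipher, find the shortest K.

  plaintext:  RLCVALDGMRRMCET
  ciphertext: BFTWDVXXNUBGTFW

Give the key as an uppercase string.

  i= 0: B-R = 10 → K
  i= 1: F-L = 20 → U
  i= 2: T-C = 17 → R
  i= 3: W-V =  1 → B
  i= 4: D-A =  3 → D
  i= 5: V-L = 10 → K
  i= 6: X-D = 20 → U
  i= 7: X-G = 17 → R
  i= 8: N-M =  1 → B
  i= 9: U-R =  3 → D
  i=10: B-R = 10 → K
  i=11: G-M = 20 → U
  i=12: T-C = 17 → R
  i=13: F-E =  1 → B
  i=14: W-T =  3 → D
  shifts repeat with period 5: KURBD

KURBD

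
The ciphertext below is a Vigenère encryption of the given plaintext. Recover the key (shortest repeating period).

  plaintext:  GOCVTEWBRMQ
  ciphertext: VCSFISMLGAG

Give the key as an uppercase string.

POQK

  i= 0: V-G = 15 → P
  i= 1: C-O = 14 → O
  i= 2: S-C = 16 → Q
  i= 3: F-V = 10 → K
  i= 4: I-T = 15 → P
  i= 5: S-E = 14 → O
  i= 6: M-W = 16 → Q
  i= 7: L-B = 10 → K
  i= 8: G-R = 15 → P
  i= 9: A-M = 14 → O
  i=10: G-Q = 16 → Q
  shifts repeat with period 4: POQK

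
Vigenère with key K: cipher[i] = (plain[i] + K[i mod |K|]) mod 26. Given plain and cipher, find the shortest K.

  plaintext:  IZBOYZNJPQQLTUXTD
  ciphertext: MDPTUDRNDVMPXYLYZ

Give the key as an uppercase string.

  i= 0: M-I =  4 → E
  i= 1: D-Z =  4 → E
  i= 2: P-B = 14 → O
  i= 3: T-O =  5 → F
  i= 4: U-Y = 22 → W
  i= 5: D-Z =  4 → E
  i= 6: R-N =  4 → E
  i= 7: N-J =  4 → E
  i= 8: D-P = 14 → O
  i= 9: V-Q =  5 → F
  i=10: M-Q = 22 → W
  i=11: P-L =  4 → E
  i=12: X-T =  4 → E
  i=13: Y-U =  4 → E
  i=14: L-X = 14 → O
  i=15: Y-T =  5 → F
  i=16: Z-D = 22 → W
  shifts repeat with period 6: EEOFWE

EEOFWE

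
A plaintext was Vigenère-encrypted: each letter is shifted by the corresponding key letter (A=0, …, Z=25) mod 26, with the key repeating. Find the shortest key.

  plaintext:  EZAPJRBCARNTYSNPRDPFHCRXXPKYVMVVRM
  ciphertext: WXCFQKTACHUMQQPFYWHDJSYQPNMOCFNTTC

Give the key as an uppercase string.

  i= 0: W-E = 18 → S
  i= 1: X-Z = 24 → Y
  i= 2: C-A =  2 → C
  i= 3: F-P = 16 → Q
  i= 4: Q-J =  7 → H
  i= 5: K-R = 19 → T
  i= 6: T-B = 18 → S
  i= 7: A-C = 24 → Y
  i= 8: C-A =  2 → C
  i= 9: H-R = 16 → Q
  i=10: U-N =  7 → H
  i=11: M-T = 19 → T
  i=12: Q-Y = 18 → S
  i=13: Q-S = 24 → Y
  i=14: P-N =  2 → C
  i=15: F-P = 16 → Q
  i=16: Y-R =  7 → H
  i=17: W-D = 19 → T
  i=18: H-P = 18 → S
  i=19: D-F = 24 → Y
  i=20: J-H =  2 → C
  i=21: S-C = 16 → Q
  i=22: Y-R =  7 → H
  i=23: Q-X = 19 → T
  i=24: P-X = 18 → S
  i=25: N-P = 24 → Y
  i=26: M-K =  2 → C
  i=27: O-Y = 16 → Q
  i=28: C-V =  7 → H
  i=29: F-M = 19 → T
  i=30: N-V = 18 → S
  i=31: T-V = 24 → Y
  i=32: T-R =  2 → C
  i=33: C-M = 16 → Q
  shifts repeat with period 6: SYCQHT

SYCQHT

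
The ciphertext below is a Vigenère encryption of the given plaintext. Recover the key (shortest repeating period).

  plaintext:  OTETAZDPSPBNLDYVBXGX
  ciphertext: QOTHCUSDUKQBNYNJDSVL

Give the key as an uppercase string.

  i= 0: Q-O =  2 → C
  i= 1: O-T = 21 → V
  i= 2: T-E = 15 → P
  i= 3: H-T = 14 → O
  i= 4: C-A =  2 → C
  i= 5: U-Z = 21 → V
  i= 6: S-D = 15 → P
  i= 7: D-P = 14 → O
  i= 8: U-S =  2 → C
  i= 9: K-P = 21 → V
  i=10: Q-B = 15 → P
  i=11: B-N = 14 → O
  i=12: N-L =  2 → C
  i=13: Y-D = 21 → V
  i=14: N-Y = 15 → P
  i=15: J-V = 14 → O
  i=16: D-B =  2 → C
  i=17: S-X = 21 → V
  i=18: V-G = 15 → P
  i=19: L-X = 14 → O
  shifts repeat with period 4: CVPO

CVPO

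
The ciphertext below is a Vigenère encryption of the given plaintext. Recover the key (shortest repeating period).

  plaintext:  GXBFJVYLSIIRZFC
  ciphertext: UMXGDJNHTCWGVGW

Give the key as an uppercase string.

OPWBU

  i= 0: U-G = 14 → O
  i= 1: M-X = 15 → P
  i= 2: X-B = 22 → W
  i= 3: G-F =  1 → B
  i= 4: D-J = 20 → U
  i= 5: J-V = 14 → O
  i= 6: N-Y = 15 → P
  i= 7: H-L = 22 → W
  i= 8: T-S =  1 → B
  i= 9: C-I = 20 → U
  i=10: W-I = 14 → O
  i=11: G-R = 15 → P
  i=12: V-Z = 22 → W
  i=13: G-F =  1 → B
  i=14: W-C = 20 → U
  shifts repeat with period 5: OPWBU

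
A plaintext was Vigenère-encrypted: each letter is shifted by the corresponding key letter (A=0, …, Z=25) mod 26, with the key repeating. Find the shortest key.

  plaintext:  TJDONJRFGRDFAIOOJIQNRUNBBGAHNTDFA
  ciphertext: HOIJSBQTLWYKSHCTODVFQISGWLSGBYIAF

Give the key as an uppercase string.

OFFVFSZ

  i= 0: H-T = 14 → O
  i= 1: O-J =  5 → F
  i= 2: I-D =  5 → F
  i= 3: J-O = 21 → V
  i= 4: S-N =  5 → F
  i= 5: B-J = 18 → S
  i= 6: Q-R = 25 → Z
  i= 7: T-F = 14 → O
  i= 8: L-G =  5 → F
  i= 9: W-R =  5 → F
  i=10: Y-D = 21 → V
  i=11: K-F =  5 → F
  i=12: S-A = 18 → S
  i=13: H-I = 25 → Z
  i=14: C-O = 14 → O
  i=15: T-O =  5 → F
  i=16: O-J =  5 → F
  i=17: D-I = 21 → V
  i=18: V-Q =  5 → F
  i=19: F-N = 18 → S
  i=20: Q-R = 25 → Z
  i=21: I-U = 14 → O
  i=22: S-N =  5 → F
  i=23: G-B =  5 → F
  i=24: W-B = 21 → V
  i=25: L-G =  5 → F
  i=26: S-A = 18 → S
  i=27: G-H = 25 → Z
  i=28: B-N = 14 → O
  i=29: Y-T =  5 → F
  i=30: I-D =  5 → F
  i=31: A-F = 21 → V
  i=32: F-A =  5 → F
  shifts repeat with period 7: OFFVFSZ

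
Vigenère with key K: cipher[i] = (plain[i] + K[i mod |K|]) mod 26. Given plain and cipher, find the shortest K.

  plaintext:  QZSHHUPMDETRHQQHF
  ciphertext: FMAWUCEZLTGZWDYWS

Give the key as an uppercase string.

  i= 0: F-Q = 15 → P
  i= 1: M-Z = 13 → N
  i= 2: A-S =  8 → I
  i= 3: W-H = 15 → P
  i= 4: U-H = 13 → N
  i= 5: C-U =  8 → I
  i= 6: E-P = 15 → P
  i= 7: Z-M = 13 → N
  i= 8: L-D =  8 → I
  i= 9: T-E = 15 → P
  i=10: G-T = 13 → N
  i=11: Z-R =  8 → I
  i=12: W-H = 15 → P
  i=13: D-Q = 13 → N
  i=14: Y-Q =  8 → I
  i=15: W-H = 15 → P
  i=16: S-F = 13 → N
  shifts repeat with period 3: PNI

PNI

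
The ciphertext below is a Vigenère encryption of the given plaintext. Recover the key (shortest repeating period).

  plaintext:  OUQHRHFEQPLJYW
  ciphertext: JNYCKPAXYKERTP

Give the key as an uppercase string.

VTI

  i= 0: J-O = 21 → V
  i= 1: N-U = 19 → T
  i= 2: Y-Q =  8 → I
  i= 3: C-H = 21 → V
  i= 4: K-R = 19 → T
  i= 5: P-H =  8 → I
  i= 6: A-F = 21 → V
  i= 7: X-E = 19 → T
  i= 8: Y-Q =  8 → I
  i= 9: K-P = 21 → V
  i=10: E-L = 19 → T
  i=11: R-J =  8 → I
  i=12: T-Y = 21 → V
  i=13: P-W = 19 → T
  shifts repeat with period 3: VTI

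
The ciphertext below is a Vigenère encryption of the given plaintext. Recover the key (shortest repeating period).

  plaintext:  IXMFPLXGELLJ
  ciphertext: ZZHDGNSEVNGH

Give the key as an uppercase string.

  i= 0: Z-I = 17 → R
  i= 1: Z-X =  2 → C
  i= 2: H-M = 21 → V
  i= 3: D-F = 24 → Y
  i= 4: G-P = 17 → R
  i= 5: N-L =  2 → C
  i= 6: S-X = 21 → V
  i= 7: E-G = 24 → Y
  i= 8: V-E = 17 → R
  i= 9: N-L =  2 → C
  i=10: G-L = 21 → V
  i=11: H-J = 24 → Y
  shifts repeat with period 4: RCVY

RCVY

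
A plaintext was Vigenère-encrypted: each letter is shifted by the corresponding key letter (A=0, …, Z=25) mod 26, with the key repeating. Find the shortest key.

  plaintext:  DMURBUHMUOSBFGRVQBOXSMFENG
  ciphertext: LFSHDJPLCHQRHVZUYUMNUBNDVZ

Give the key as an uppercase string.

  i= 0: L-D =  8 → I
  i= 1: F-M = 19 → T
  i= 2: S-U = 24 → Y
  i= 3: H-R = 16 → Q
  i= 4: D-B =  2 → C
  i= 5: J-U = 15 → P
  i= 6: P-H =  8 → I
  i= 7: L-M = 25 → Z
  i= 8: C-U =  8 → I
  i= 9: H-O = 19 → T
  i=10: Q-S = 24 → Y
  i=11: R-B = 16 → Q
  i=12: H-F =  2 → C
  i=13: V-G = 15 → P
  i=14: Z-R =  8 → I
  i=15: U-V = 25 → Z
  i=16: Y-Q =  8 → I
  i=17: U-B = 19 → T
  i=18: M-O = 24 → Y
  i=19: N-X = 16 → Q
  i=20: U-S =  2 → C
  i=21: B-M = 15 → P
  i=22: N-F =  8 → I
  i=23: D-E = 25 → Z
  i=24: V-N =  8 → I
  i=25: Z-G = 19 → T
  shifts repeat with period 8: ITYQCPIZ

ITYQCPIZ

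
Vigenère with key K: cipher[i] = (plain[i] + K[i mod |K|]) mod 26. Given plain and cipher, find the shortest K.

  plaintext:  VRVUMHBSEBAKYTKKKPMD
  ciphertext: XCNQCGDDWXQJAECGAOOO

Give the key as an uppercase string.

  i= 0: X-V =  2 → C
  i= 1: C-R = 11 → L
  i= 2: N-V = 18 → S
  i= 3: Q-U = 22 → W
  i= 4: C-M = 16 → Q
  i= 5: G-H = 25 → Z
  i= 6: D-B =  2 → C
  i= 7: D-S = 11 → L
  i= 8: W-E = 18 → S
  i= 9: X-B = 22 → W
  i=10: Q-A = 16 → Q
  i=11: J-K = 25 → Z
  i=12: A-Y =  2 → C
  i=13: E-T = 11 → L
  i=14: C-K = 18 → S
  i=15: G-K = 22 → W
  i=16: A-K = 16 → Q
  i=17: O-P = 25 → Z
  i=18: O-M =  2 → C
  i=19: O-D = 11 → L
  shifts repeat with period 6: CLSWQZ

CLSWQZ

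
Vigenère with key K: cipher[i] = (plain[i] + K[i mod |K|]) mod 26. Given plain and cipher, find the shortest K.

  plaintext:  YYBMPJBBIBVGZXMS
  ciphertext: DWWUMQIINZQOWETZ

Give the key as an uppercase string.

FYVIXHHH

  i= 0: D-Y =  5 → F
  i= 1: W-Y = 24 → Y
  i= 2: W-B = 21 → V
  i= 3: U-M =  8 → I
  i= 4: M-P = 23 → X
  i= 5: Q-J =  7 → H
  i= 6: I-B =  7 → H
  i= 7: I-B =  7 → H
  i= 8: N-I =  5 → F
  i= 9: Z-B = 24 → Y
  i=10: Q-V = 21 → V
  i=11: O-G =  8 → I
  i=12: W-Z = 23 → X
  i=13: E-X =  7 → H
  i=14: T-M =  7 → H
  i=15: Z-S =  7 → H
  shifts repeat with period 8: FYVIXHHH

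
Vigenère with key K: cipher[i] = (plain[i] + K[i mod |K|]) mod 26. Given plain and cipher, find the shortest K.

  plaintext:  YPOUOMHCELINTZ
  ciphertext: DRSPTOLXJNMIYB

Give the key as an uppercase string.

FCEV

  i= 0: D-Y =  5 → F
  i= 1: R-P =  2 → C
  i= 2: S-O =  4 → E
  i= 3: P-U = 21 → V
  i= 4: T-O =  5 → F
  i= 5: O-M =  2 → C
  i= 6: L-H =  4 → E
  i= 7: X-C = 21 → V
  i= 8: J-E =  5 → F
  i= 9: N-L =  2 → C
  i=10: M-I =  4 → E
  i=11: I-N = 21 → V
  i=12: Y-T =  5 → F
  i=13: B-Z =  2 → C
  shifts repeat with period 4: FCEV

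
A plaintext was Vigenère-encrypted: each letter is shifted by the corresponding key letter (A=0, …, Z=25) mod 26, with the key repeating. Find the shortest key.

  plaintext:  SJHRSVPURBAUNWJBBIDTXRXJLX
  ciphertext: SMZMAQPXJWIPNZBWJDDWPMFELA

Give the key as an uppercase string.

ADSVIV

  i= 0: S-S =  0 → A
  i= 1: M-J =  3 → D
  i= 2: Z-H = 18 → S
  i= 3: M-R = 21 → V
  i= 4: A-S =  8 → I
  i= 5: Q-V = 21 → V
  i= 6: P-P =  0 → A
  i= 7: X-U =  3 → D
  i= 8: J-R = 18 → S
  i= 9: W-B = 21 → V
  i=10: I-A =  8 → I
  i=11: P-U = 21 → V
  i=12: N-N =  0 → A
  i=13: Z-W =  3 → D
  i=14: B-J = 18 → S
  i=15: W-B = 21 → V
  i=16: J-B =  8 → I
  i=17: D-I = 21 → V
  i=18: D-D =  0 → A
  i=19: W-T =  3 → D
  i=20: P-X = 18 → S
  i=21: M-R = 21 → V
  i=22: F-X =  8 → I
  i=23: E-J = 21 → V
  i=24: L-L =  0 → A
  i=25: A-X =  3 → D
  shifts repeat with period 6: ADSVIV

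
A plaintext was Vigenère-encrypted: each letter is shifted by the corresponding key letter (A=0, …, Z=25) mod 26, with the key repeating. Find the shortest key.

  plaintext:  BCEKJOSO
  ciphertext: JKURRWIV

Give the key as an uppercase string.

IIQH

  i= 0: J-B =  8 → I
  i= 1: K-C =  8 → I
  i= 2: U-E = 16 → Q
  i= 3: R-K =  7 → H
  i= 4: R-J =  8 → I
  i= 5: W-O =  8 → I
  i= 6: I-S = 16 → Q
  i= 7: V-O =  7 → H
  shifts repeat with period 4: IIQH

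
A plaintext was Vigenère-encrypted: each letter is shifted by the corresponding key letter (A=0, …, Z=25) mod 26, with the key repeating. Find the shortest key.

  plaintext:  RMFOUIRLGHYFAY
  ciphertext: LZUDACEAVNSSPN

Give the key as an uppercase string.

UNPPG

  i= 0: L-R = 20 → U
  i= 1: Z-M = 13 → N
  i= 2: U-F = 15 → P
  i= 3: D-O = 15 → P
  i= 4: A-U =  6 → G
  i= 5: C-I = 20 → U
  i= 6: E-R = 13 → N
  i= 7: A-L = 15 → P
  i= 8: V-G = 15 → P
  i= 9: N-H =  6 → G
  i=10: S-Y = 20 → U
  i=11: S-F = 13 → N
  i=12: P-A = 15 → P
  i=13: N-Y = 15 → P
  shifts repeat with period 5: UNPPG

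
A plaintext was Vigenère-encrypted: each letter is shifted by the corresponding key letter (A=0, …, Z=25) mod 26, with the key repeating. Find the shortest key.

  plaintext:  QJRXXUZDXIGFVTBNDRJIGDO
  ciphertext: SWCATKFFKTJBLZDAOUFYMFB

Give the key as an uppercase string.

CNLDWQG

  i= 0: S-Q =  2 → C
  i= 1: W-J = 13 → N
  i= 2: C-R = 11 → L
  i= 3: A-X =  3 → D
  i= 4: T-X = 22 → W
  i= 5: K-U = 16 → Q
  i= 6: F-Z =  6 → G
  i= 7: F-D =  2 → C
  i= 8: K-X = 13 → N
  i= 9: T-I = 11 → L
  i=10: J-G =  3 → D
  i=11: B-F = 22 → W
  i=12: L-V = 16 → Q
  i=13: Z-T =  6 → G
  i=14: D-B =  2 → C
  i=15: A-N = 13 → N
  i=16: O-D = 11 → L
  i=17: U-R =  3 → D
  i=18: F-J = 22 → W
  i=19: Y-I = 16 → Q
  i=20: M-G =  6 → G
  i=21: F-D =  2 → C
  i=22: B-O = 13 → N
  shifts repeat with period 7: CNLDWQG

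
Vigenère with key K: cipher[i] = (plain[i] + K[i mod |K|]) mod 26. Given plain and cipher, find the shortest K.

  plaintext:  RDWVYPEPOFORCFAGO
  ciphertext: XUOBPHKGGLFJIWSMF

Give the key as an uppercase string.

  i= 0: X-R =  6 → G
  i= 1: U-D = 17 → R
  i= 2: O-W = 18 → S
  i= 3: B-V =  6 → G
  i= 4: P-Y = 17 → R
  i= 5: H-P = 18 → S
  i= 6: K-E =  6 → G
  i= 7: G-P = 17 → R
  i= 8: G-O = 18 → S
  i= 9: L-F =  6 → G
  i=10: F-O = 17 → R
  i=11: J-R = 18 → S
  i=12: I-C =  6 → G
  i=13: W-F = 17 → R
  i=14: S-A = 18 → S
  i=15: M-G =  6 → G
  i=16: F-O = 17 → R
  shifts repeat with period 3: GRS

GRS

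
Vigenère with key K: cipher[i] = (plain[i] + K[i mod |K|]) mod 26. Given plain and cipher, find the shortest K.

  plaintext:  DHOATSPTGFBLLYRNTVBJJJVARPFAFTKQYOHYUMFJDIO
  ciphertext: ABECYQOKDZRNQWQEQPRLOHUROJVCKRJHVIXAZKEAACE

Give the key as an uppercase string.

  i= 0: A-D = 23 → X
  i= 1: B-H = 20 → U
  i= 2: E-O = 16 → Q
  i= 3: C-A =  2 → C
  i= 4: Y-T =  5 → F
  i= 5: Q-S = 24 → Y
  i= 6: O-P = 25 → Z
  i= 7: K-T = 17 → R
  i= 8: D-G = 23 → X
  i= 9: Z-F = 20 → U
  i=10: R-B = 16 → Q
  i=11: N-L =  2 → C
  i=12: Q-L =  5 → F
  i=13: W-Y = 24 → Y
  i=14: Q-R = 25 → Z
  i=15: E-N = 17 → R
  i=16: Q-T = 23 → X
  i=17: P-V = 20 → U
  i=18: R-B = 16 → Q
  i=19: L-J =  2 → C
  i=20: O-J =  5 → F
  i=21: H-J = 24 → Y
  i=22: U-V = 25 → Z
  i=23: R-A = 17 → R
  i=24: O-R = 23 → X
  i=25: J-P = 20 → U
  i=26: V-F = 16 → Q
  i=27: C-A =  2 → C
  i=28: K-F =  5 → F
  i=29: R-T = 24 → Y
  i=30: J-K = 25 → Z
  i=31: H-Q = 17 → R
  i=32: V-Y = 23 → X
  i=33: I-O = 20 → U
  i=34: X-H = 16 → Q
  i=35: A-Y =  2 → C
  i=36: Z-U =  5 → F
  i=37: K-M = 24 → Y
  i=38: E-F = 25 → Z
  i=39: A-J = 17 → R
  i=40: A-D = 23 → X
  i=41: C-I = 20 → U
  i=42: E-O = 16 → Q
  shifts repeat with period 8: XUQCFYZR

XUQCFYZR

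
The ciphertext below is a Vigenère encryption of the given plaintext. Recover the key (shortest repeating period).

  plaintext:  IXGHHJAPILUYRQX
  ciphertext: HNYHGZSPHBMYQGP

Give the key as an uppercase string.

  i= 0: H-I = 25 → Z
  i= 1: N-X = 16 → Q
  i= 2: Y-G = 18 → S
  i= 3: H-H =  0 → A
  i= 4: G-H = 25 → Z
  i= 5: Z-J = 16 → Q
  i= 6: S-A = 18 → S
  i= 7: P-P =  0 → A
  i= 8: H-I = 25 → Z
  i= 9: B-L = 16 → Q
  i=10: M-U = 18 → S
  i=11: Y-Y =  0 → A
  i=12: Q-R = 25 → Z
  i=13: G-Q = 16 → Q
  i=14: P-X = 18 → S
  shifts repeat with period 4: ZQSA

ZQSA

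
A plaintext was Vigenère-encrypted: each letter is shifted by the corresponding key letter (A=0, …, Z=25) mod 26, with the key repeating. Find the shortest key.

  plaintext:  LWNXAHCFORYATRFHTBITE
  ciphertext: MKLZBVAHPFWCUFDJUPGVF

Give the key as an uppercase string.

  i= 0: M-L =  1 → B
  i= 1: K-W = 14 → O
  i= 2: L-N = 24 → Y
  i= 3: Z-X =  2 → C
  i= 4: B-A =  1 → B
  i= 5: V-H = 14 → O
  i= 6: A-C = 24 → Y
  i= 7: H-F =  2 → C
  i= 8: P-O =  1 → B
  i= 9: F-R = 14 → O
  i=10: W-Y = 24 → Y
  i=11: C-A =  2 → C
  i=12: U-T =  1 → B
  i=13: F-R = 14 → O
  i=14: D-F = 24 → Y
  i=15: J-H =  2 → C
  i=16: U-T =  1 → B
  i=17: P-B = 14 → O
  i=18: G-I = 24 → Y
  i=19: V-T =  2 → C
  i=20: F-E =  1 → B
  shifts repeat with period 4: BOYC

BOYC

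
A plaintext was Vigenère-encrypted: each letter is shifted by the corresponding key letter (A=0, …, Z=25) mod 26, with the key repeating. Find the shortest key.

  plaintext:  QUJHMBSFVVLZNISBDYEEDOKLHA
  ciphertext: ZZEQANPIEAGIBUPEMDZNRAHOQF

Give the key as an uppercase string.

  i= 0: Z-Q =  9 → J
  i= 1: Z-U =  5 → F
  i= 2: E-J = 21 → V
  i= 3: Q-H =  9 → J
  i= 4: A-M = 14 → O
  i= 5: N-B = 12 → M
  i= 6: P-S = 23 → X
  i= 7: I-F =  3 → D
  i= 8: E-V =  9 → J
  i= 9: A-V =  5 → F
  i=10: G-L = 21 → V
  i=11: I-Z =  9 → J
  i=12: B-N = 14 → O
  i=13: U-I = 12 → M
  i=14: P-S = 23 → X
  i=15: E-B =  3 → D
  i=16: M-D =  9 → J
  i=17: D-Y =  5 → F
  i=18: Z-E = 21 → V
  i=19: N-E =  9 → J
  i=20: R-D = 14 → O
  i=21: A-O = 12 → M
  i=22: H-K = 23 → X
  i=23: O-L =  3 → D
  i=24: Q-H =  9 → J
  i=25: F-A =  5 → F
  shifts repeat with period 8: JFVJOMXD

JFVJOMXD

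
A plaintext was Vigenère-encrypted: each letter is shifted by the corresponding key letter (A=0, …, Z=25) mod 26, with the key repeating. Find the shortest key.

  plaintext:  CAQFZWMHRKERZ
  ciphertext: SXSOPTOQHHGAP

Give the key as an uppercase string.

  i= 0: S-C = 16 → Q
  i= 1: X-A = 23 → X
  i= 2: S-Q =  2 → C
  i= 3: O-F =  9 → J
  i= 4: P-Z = 16 → Q
  i= 5: T-W = 23 → X
  i= 6: O-M =  2 → C
  i= 7: Q-H =  9 → J
  i= 8: H-R = 16 → Q
  i= 9: H-K = 23 → X
  i=10: G-E =  2 → C
  i=11: A-R =  9 → J
  i=12: P-Z = 16 → Q
  shifts repeat with period 4: QXCJ

QXCJ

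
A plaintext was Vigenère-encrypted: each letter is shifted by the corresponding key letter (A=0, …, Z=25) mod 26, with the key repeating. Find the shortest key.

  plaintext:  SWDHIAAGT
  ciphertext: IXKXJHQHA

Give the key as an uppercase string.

  i= 0: I-S = 16 → Q
  i= 1: X-W =  1 → B
  i= 2: K-D =  7 → H
  i= 3: X-H = 16 → Q
  i= 4: J-I =  1 → B
  i= 5: H-A =  7 → H
  i= 6: Q-A = 16 → Q
  i= 7: H-G =  1 → B
  i= 8: A-T =  7 → H
  shifts repeat with period 3: QBH

QBH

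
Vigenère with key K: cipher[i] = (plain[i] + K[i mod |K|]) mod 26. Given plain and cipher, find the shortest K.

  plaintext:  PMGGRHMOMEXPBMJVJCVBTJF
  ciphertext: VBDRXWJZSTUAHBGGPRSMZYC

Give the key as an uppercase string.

GPXL

  i= 0: V-P =  6 → G
  i= 1: B-M = 15 → P
  i= 2: D-G = 23 → X
  i= 3: R-G = 11 → L
  i= 4: X-R =  6 → G
  i= 5: W-H = 15 → P
  i= 6: J-M = 23 → X
  i= 7: Z-O = 11 → L
  i= 8: S-M =  6 → G
  i= 9: T-E = 15 → P
  i=10: U-X = 23 → X
  i=11: A-P = 11 → L
  i=12: H-B =  6 → G
  i=13: B-M = 15 → P
  i=14: G-J = 23 → X
  i=15: G-V = 11 → L
  i=16: P-J =  6 → G
  i=17: R-C = 15 → P
  i=18: S-V = 23 → X
  i=19: M-B = 11 → L
  i=20: Z-T =  6 → G
  i=21: Y-J = 15 → P
  i=22: C-F = 23 → X
  shifts repeat with period 4: GPXL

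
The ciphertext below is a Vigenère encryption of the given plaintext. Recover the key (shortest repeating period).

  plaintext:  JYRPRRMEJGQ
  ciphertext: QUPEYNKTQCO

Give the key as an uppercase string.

  i= 0: Q-J =  7 → H
  i= 1: U-Y = 22 → W
  i= 2: P-R = 24 → Y
  i= 3: E-P = 15 → P
  i= 4: Y-R =  7 → H
  i= 5: N-R = 22 → W
  i= 6: K-M = 24 → Y
  i= 7: T-E = 15 → P
  i= 8: Q-J =  7 → H
  i= 9: C-G = 22 → W
  i=10: O-Q = 24 → Y
  shifts repeat with period 4: HWYP

HWYP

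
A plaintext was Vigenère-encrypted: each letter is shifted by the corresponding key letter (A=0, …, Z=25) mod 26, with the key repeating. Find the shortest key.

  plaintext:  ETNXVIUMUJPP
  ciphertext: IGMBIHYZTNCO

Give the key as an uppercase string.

ENZ

  i= 0: I-E =  4 → E
  i= 1: G-T = 13 → N
  i= 2: M-N = 25 → Z
  i= 3: B-X =  4 → E
  i= 4: I-V = 13 → N
  i= 5: H-I = 25 → Z
  i= 6: Y-U =  4 → E
  i= 7: Z-M = 13 → N
  i= 8: T-U = 25 → Z
  i= 9: N-J =  4 → E
  i=10: C-P = 13 → N
  i=11: O-P = 25 → Z
  shifts repeat with period 3: ENZ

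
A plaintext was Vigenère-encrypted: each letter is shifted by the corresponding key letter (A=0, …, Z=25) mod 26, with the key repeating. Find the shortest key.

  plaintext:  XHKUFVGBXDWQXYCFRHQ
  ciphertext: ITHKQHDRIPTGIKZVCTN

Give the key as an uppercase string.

  i= 0: I-X = 11 → L
  i= 1: T-H = 12 → M
  i= 2: H-K = 23 → X
  i= 3: K-U = 16 → Q
  i= 4: Q-F = 11 → L
  i= 5: H-V = 12 → M
  i= 6: D-G = 23 → X
  i= 7: R-B = 16 → Q
  i= 8: I-X = 11 → L
  i= 9: P-D = 12 → M
  i=10: T-W = 23 → X
  i=11: G-Q = 16 → Q
  i=12: I-X = 11 → L
  i=13: K-Y = 12 → M
  i=14: Z-C = 23 → X
  i=15: V-F = 16 → Q
  i=16: C-R = 11 → L
  i=17: T-H = 12 → M
  i=18: N-Q = 23 → X
  shifts repeat with period 4: LMXQ

LMXQ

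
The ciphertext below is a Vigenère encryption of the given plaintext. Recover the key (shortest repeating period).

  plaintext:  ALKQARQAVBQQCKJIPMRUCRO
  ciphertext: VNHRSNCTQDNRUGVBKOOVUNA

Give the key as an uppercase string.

VCXBSWMT

  i= 0: V-A = 21 → V
  i= 1: N-L =  2 → C
  i= 2: H-K = 23 → X
  i= 3: R-Q =  1 → B
  i= 4: S-A = 18 → S
  i= 5: N-R = 22 → W
  i= 6: C-Q = 12 → M
  i= 7: T-A = 19 → T
  i= 8: Q-V = 21 → V
  i= 9: D-B =  2 → C
  i=10: N-Q = 23 → X
  i=11: R-Q =  1 → B
  i=12: U-C = 18 → S
  i=13: G-K = 22 → W
  i=14: V-J = 12 → M
  i=15: B-I = 19 → T
  i=16: K-P = 21 → V
  i=17: O-M =  2 → C
  i=18: O-R = 23 → X
  i=19: V-U =  1 → B
  i=20: U-C = 18 → S
  i=21: N-R = 22 → W
  i=22: A-O = 12 → M
  shifts repeat with period 8: VCXBSWMT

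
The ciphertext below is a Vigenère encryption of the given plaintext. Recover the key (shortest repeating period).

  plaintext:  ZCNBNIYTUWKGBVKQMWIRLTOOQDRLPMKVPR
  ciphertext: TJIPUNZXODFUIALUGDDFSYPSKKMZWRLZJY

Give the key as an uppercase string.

  i= 0: T-Z = 20 → U
  i= 1: J-C =  7 → H
  i= 2: I-N = 21 → V
  i= 3: P-B = 14 → O
  i= 4: U-N =  7 → H
  i= 5: N-I =  5 → F
  i= 6: Z-Y =  1 → B
  i= 7: X-T =  4 → E
  i= 8: O-U = 20 → U
  i= 9: D-W =  7 → H
  i=10: F-K = 21 → V
  i=11: U-G = 14 → O
  i=12: I-B =  7 → H
  i=13: A-V =  5 → F
  i=14: L-K =  1 → B
  i=15: U-Q =  4 → E
  i=16: G-M = 20 → U
  i=17: D-W =  7 → H
  i=18: D-I = 21 → V
  i=19: F-R = 14 → O
  i=20: S-L =  7 → H
  i=21: Y-T =  5 → F
  i=22: P-O =  1 → B
  i=23: S-O =  4 → E
  i=24: K-Q = 20 → U
  i=25: K-D =  7 → H
  i=26: M-R = 21 → V
  i=27: Z-L = 14 → O
  i=28: W-P =  7 → H
  i=29: R-M =  5 → F
  i=30: L-K =  1 → B
  i=31: Z-V =  4 → E
  i=32: J-P = 20 → U
  i=33: Y-R =  7 → H
  shifts repeat with period 8: UHVOHFBE

UHVOHFBE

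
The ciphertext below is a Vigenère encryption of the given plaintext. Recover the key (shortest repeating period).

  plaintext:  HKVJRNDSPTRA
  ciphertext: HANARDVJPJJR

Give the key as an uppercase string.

  i= 0: H-H =  0 → A
  i= 1: A-K = 16 → Q
  i= 2: N-V = 18 → S
  i= 3: A-J = 17 → R
  i= 4: R-R =  0 → A
  i= 5: D-N = 16 → Q
  i= 6: V-D = 18 → S
  i= 7: J-S = 17 → R
  i= 8: P-P =  0 → A
  i= 9: J-T = 16 → Q
  i=10: J-R = 18 → S
  i=11: R-A = 17 → R
  shifts repeat with period 4: AQSR

AQSR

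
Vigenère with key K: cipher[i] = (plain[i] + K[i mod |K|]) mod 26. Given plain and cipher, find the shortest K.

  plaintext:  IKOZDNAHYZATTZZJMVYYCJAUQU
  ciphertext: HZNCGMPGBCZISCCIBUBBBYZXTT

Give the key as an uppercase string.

  i= 0: H-I = 25 → Z
  i= 1: Z-K = 15 → P
  i= 2: N-O = 25 → Z
  i= 3: C-Z =  3 → D
  i= 4: G-D =  3 → D
  i= 5: M-N = 25 → Z
  i= 6: P-A = 15 → P
  i= 7: G-H = 25 → Z
  i= 8: B-Y =  3 → D
  i= 9: C-Z =  3 → D
  i=10: Z-A = 25 → Z
  i=11: I-T = 15 → P
  i=12: S-T = 25 → Z
  i=13: C-Z =  3 → D
  i=14: C-Z =  3 → D
  i=15: I-J = 25 → Z
  i=16: B-M = 15 → P
  i=17: U-V = 25 → Z
  i=18: B-Y =  3 → D
  i=19: B-Y =  3 → D
  i=20: B-C = 25 → Z
  i=21: Y-J = 15 → P
  i=22: Z-A = 25 → Z
  i=23: X-U =  3 → D
  i=24: T-Q =  3 → D
  i=25: T-U = 25 → Z
  shifts repeat with period 5: ZPZDD

ZPZDD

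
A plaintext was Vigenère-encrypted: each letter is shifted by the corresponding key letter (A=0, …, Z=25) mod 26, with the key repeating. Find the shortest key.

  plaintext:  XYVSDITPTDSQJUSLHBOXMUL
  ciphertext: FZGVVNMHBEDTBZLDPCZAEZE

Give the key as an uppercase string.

  i= 0: F-X =  8 → I
  i= 1: Z-Y =  1 → B
  i= 2: G-V = 11 → L
  i= 3: V-S =  3 → D
  i= 4: V-D = 18 → S
  i= 5: N-I =  5 → F
  i= 6: M-T = 19 → T
  i= 7: H-P = 18 → S
  i= 8: B-T =  8 → I
  i= 9: E-D =  1 → B
  i=10: D-S = 11 → L
  i=11: T-Q =  3 → D
  i=12: B-J = 18 → S
  i=13: Z-U =  5 → F
  i=14: L-S = 19 → T
  i=15: D-L = 18 → S
  i=16: P-H =  8 → I
  i=17: C-B =  1 → B
  i=18: Z-O = 11 → L
  i=19: A-X =  3 → D
  i=20: E-M = 18 → S
  i=21: Z-U =  5 → F
  i=22: E-L = 19 → T
  shifts repeat with period 8: IBLDSFTS

IBLDSFTS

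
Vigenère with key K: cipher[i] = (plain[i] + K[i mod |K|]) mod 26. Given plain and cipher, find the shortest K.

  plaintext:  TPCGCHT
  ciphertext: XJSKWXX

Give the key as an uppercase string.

  i= 0: X-T =  4 → E
  i= 1: J-P = 20 → U
  i= 2: S-C = 16 → Q
  i= 3: K-G =  4 → E
  i= 4: W-C = 20 → U
  i= 5: X-H = 16 → Q
  i= 6: X-T =  4 → E
  shifts repeat with period 3: EUQ

EUQ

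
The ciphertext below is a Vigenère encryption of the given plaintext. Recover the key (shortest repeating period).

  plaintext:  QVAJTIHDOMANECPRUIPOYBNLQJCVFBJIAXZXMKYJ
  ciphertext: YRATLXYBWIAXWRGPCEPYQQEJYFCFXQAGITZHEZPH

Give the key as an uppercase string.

  i= 0: Y-Q =  8 → I
  i= 1: R-V = 22 → W
  i= 2: A-A =  0 → A
  i= 3: T-J = 10 → K
  i= 4: L-T = 18 → S
  i= 5: X-I = 15 → P
  i= 6: Y-H = 17 → R
  i= 7: B-D = 24 → Y
  i= 8: W-O =  8 → I
  i= 9: I-M = 22 → W
  i=10: A-A =  0 → A
  i=11: X-N = 10 → K
  i=12: W-E = 18 → S
  i=13: R-C = 15 → P
  i=14: G-P = 17 → R
  i=15: P-R = 24 → Y
  i=16: C-U =  8 → I
  i=17: E-I = 22 → W
  i=18: P-P =  0 → A
  i=19: Y-O = 10 → K
  i=20: Q-Y = 18 → S
  i=21: Q-B = 15 → P
  i=22: E-N = 17 → R
  i=23: J-L = 24 → Y
  i=24: Y-Q =  8 → I
  i=25: F-J = 22 → W
  i=26: C-C =  0 → A
  i=27: F-V = 10 → K
  i=28: X-F = 18 → S
  i=29: Q-B = 15 → P
  i=30: A-J = 17 → R
  i=31: G-I = 24 → Y
  i=32: I-A =  8 → I
  i=33: T-X = 22 → W
  i=34: Z-Z =  0 → A
  i=35: H-X = 10 → K
  i=36: E-M = 18 → S
  i=37: Z-K = 15 → P
  i=38: P-Y = 17 → R
  i=39: H-J = 24 → Y
  shifts repeat with period 8: IWAKSPRY

IWAKSPRY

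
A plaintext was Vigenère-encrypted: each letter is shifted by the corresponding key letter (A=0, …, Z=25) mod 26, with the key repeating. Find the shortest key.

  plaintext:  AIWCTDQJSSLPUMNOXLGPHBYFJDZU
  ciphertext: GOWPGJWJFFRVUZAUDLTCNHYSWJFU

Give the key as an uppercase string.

GGANN

  i= 0: G-A =  6 → G
  i= 1: O-I =  6 → G
  i= 2: W-W =  0 → A
  i= 3: P-C = 13 → N
  i= 4: G-T = 13 → N
  i= 5: J-D =  6 → G
  i= 6: W-Q =  6 → G
  i= 7: J-J =  0 → A
  i= 8: F-S = 13 → N
  i= 9: F-S = 13 → N
  i=10: R-L =  6 → G
  i=11: V-P =  6 → G
  i=12: U-U =  0 → A
  i=13: Z-M = 13 → N
  i=14: A-N = 13 → N
  i=15: U-O =  6 → G
  i=16: D-X =  6 → G
  i=17: L-L =  0 → A
  i=18: T-G = 13 → N
  i=19: C-P = 13 → N
  i=20: N-H =  6 → G
  i=21: H-B =  6 → G
  i=22: Y-Y =  0 → A
  i=23: S-F = 13 → N
  i=24: W-J = 13 → N
  i=25: J-D =  6 → G
  i=26: F-Z =  6 → G
  i=27: U-U =  0 → A
  shifts repeat with period 5: GGANN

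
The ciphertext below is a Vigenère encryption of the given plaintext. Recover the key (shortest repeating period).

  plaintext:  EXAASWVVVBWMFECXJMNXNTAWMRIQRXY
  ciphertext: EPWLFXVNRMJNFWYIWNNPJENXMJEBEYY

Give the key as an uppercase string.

ASWLNB

  i= 0: E-E =  0 → A
  i= 1: P-X = 18 → S
  i= 2: W-A = 22 → W
  i= 3: L-A = 11 → L
  i= 4: F-S = 13 → N
  i= 5: X-W =  1 → B
  i= 6: V-V =  0 → A
  i= 7: N-V = 18 → S
  i= 8: R-V = 22 → W
  i= 9: M-B = 11 → L
  i=10: J-W = 13 → N
  i=11: N-M =  1 → B
  i=12: F-F =  0 → A
  i=13: W-E = 18 → S
  i=14: Y-C = 22 → W
  i=15: I-X = 11 → L
  i=16: W-J = 13 → N
  i=17: N-M =  1 → B
  i=18: N-N =  0 → A
  i=19: P-X = 18 → S
  i=20: J-N = 22 → W
  i=21: E-T = 11 → L
  i=22: N-A = 13 → N
  i=23: X-W =  1 → B
  i=24: M-M =  0 → A
  i=25: J-R = 18 → S
  i=26: E-I = 22 → W
  i=27: B-Q = 11 → L
  i=28: E-R = 13 → N
  i=29: Y-X =  1 → B
  i=30: Y-Y =  0 → A
  shifts repeat with period 6: ASWLNB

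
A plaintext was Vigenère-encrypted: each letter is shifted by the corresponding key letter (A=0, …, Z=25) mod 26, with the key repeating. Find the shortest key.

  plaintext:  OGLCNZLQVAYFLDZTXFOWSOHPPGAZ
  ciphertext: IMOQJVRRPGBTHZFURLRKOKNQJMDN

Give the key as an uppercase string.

UGDOWWGB

  i= 0: I-O = 20 → U
  i= 1: M-G =  6 → G
  i= 2: O-L =  3 → D
  i= 3: Q-C = 14 → O
  i= 4: J-N = 22 → W
  i= 5: V-Z = 22 → W
  i= 6: R-L =  6 → G
  i= 7: R-Q =  1 → B
  i= 8: P-V = 20 → U
  i= 9: G-A =  6 → G
  i=10: B-Y =  3 → D
  i=11: T-F = 14 → O
  i=12: H-L = 22 → W
  i=13: Z-D = 22 → W
  i=14: F-Z =  6 → G
  i=15: U-T =  1 → B
  i=16: R-X = 20 → U
  i=17: L-F =  6 → G
  i=18: R-O =  3 → D
  i=19: K-W = 14 → O
  i=20: O-S = 22 → W
  i=21: K-O = 22 → W
  i=22: N-H =  6 → G
  i=23: Q-P =  1 → B
  i=24: J-P = 20 → U
  i=25: M-G =  6 → G
  i=26: D-A =  3 → D
  i=27: N-Z = 14 → O
  shifts repeat with period 8: UGDOWWGB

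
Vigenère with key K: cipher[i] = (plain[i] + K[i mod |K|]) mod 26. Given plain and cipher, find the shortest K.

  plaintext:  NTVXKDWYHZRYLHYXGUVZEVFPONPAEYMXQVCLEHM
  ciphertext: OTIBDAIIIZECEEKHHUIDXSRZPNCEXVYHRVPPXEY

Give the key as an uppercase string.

  i= 0: O-N =  1 → B
  i= 1: T-T =  0 → A
  i= 2: I-V = 13 → N
  i= 3: B-X =  4 → E
  i= 4: D-K = 19 → T
  i= 5: A-D = 23 → X
  i= 6: I-W = 12 → M
  i= 7: I-Y = 10 → K
  i= 8: I-H =  1 → B
  i= 9: Z-Z =  0 → A
  i=10: E-R = 13 → N
  i=11: C-Y =  4 → E
  i=12: E-L = 19 → T
  i=13: E-H = 23 → X
  i=14: K-Y = 12 → M
  i=15: H-X = 10 → K
  i=16: H-G =  1 → B
  i=17: U-U =  0 → A
  i=18: I-V = 13 → N
  i=19: D-Z =  4 → E
  i=20: X-E = 19 → T
  i=21: S-V = 23 → X
  i=22: R-F = 12 → M
  i=23: Z-P = 10 → K
  i=24: P-O =  1 → B
  i=25: N-N =  0 → A
  i=26: C-P = 13 → N
  i=27: E-A =  4 → E
  i=28: X-E = 19 → T
  i=29: V-Y = 23 → X
  i=30: Y-M = 12 → M
  i=31: H-X = 10 → K
  i=32: R-Q =  1 → B
  i=33: V-V =  0 → A
  i=34: P-C = 13 → N
  i=35: P-L =  4 → E
  i=36: X-E = 19 → T
  i=37: E-H = 23 → X
  i=38: Y-M = 12 → M
  shifts repeat with period 8: BANETXMK

BANETXMK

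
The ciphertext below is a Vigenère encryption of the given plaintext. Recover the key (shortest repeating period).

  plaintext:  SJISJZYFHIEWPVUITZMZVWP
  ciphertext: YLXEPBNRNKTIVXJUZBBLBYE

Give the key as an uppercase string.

  i= 0: Y-S =  6 → G
  i= 1: L-J =  2 → C
  i= 2: X-I = 15 → P
  i= 3: E-S = 12 → M
  i= 4: P-J =  6 → G
  i= 5: B-Z =  2 → C
  i= 6: N-Y = 15 → P
  i= 7: R-F = 12 → M
  i= 8: N-H =  6 → G
  i= 9: K-I =  2 → C
  i=10: T-E = 15 → P
  i=11: I-W = 12 → M
  i=12: V-P =  6 → G
  i=13: X-V =  2 → C
  i=14: J-U = 15 → P
  i=15: U-I = 12 → M
  i=16: Z-T =  6 → G
  i=17: B-Z =  2 → C
  i=18: B-M = 15 → P
  i=19: L-Z = 12 → M
  i=20: B-V =  6 → G
  i=21: Y-W =  2 → C
  i=22: E-P = 15 → P
  shifts repeat with period 4: GCPM

GCPM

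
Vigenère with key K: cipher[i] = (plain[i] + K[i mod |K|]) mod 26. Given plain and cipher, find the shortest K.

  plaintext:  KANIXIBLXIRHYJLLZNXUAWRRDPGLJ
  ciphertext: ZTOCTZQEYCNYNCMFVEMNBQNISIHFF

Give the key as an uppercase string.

PTBUWR

  i= 0: Z-K = 15 → P
  i= 1: T-A = 19 → T
  i= 2: O-N =  1 → B
  i= 3: C-I = 20 → U
  i= 4: T-X = 22 → W
  i= 5: Z-I = 17 → R
  i= 6: Q-B = 15 → P
  i= 7: E-L = 19 → T
  i= 8: Y-X =  1 → B
  i= 9: C-I = 20 → U
  i=10: N-R = 22 → W
  i=11: Y-H = 17 → R
  i=12: N-Y = 15 → P
  i=13: C-J = 19 → T
  i=14: M-L =  1 → B
  i=15: F-L = 20 → U
  i=16: V-Z = 22 → W
  i=17: E-N = 17 → R
  i=18: M-X = 15 → P
  i=19: N-U = 19 → T
  i=20: B-A =  1 → B
  i=21: Q-W = 20 → U
  i=22: N-R = 22 → W
  i=23: I-R = 17 → R
  i=24: S-D = 15 → P
  i=25: I-P = 19 → T
  i=26: H-G =  1 → B
  i=27: F-L = 20 → U
  i=28: F-J = 22 → W
  shifts repeat with period 6: PTBUWR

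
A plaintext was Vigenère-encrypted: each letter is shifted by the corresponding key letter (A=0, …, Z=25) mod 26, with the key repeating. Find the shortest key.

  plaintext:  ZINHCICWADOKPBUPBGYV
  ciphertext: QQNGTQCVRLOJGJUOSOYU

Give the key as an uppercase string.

  i= 0: Q-Z = 17 → R
  i= 1: Q-I =  8 → I
  i= 2: N-N =  0 → A
  i= 3: G-H = 25 → Z
  i= 4: T-C = 17 → R
  i= 5: Q-I =  8 → I
  i= 6: C-C =  0 → A
  i= 7: V-W = 25 → Z
  i= 8: R-A = 17 → R
  i= 9: L-D =  8 → I
  i=10: O-O =  0 → A
  i=11: J-K = 25 → Z
  i=12: G-P = 17 → R
  i=13: J-B =  8 → I
  i=14: U-U =  0 → A
  i=15: O-P = 25 → Z
  i=16: S-B = 17 → R
  i=17: O-G =  8 → I
  i=18: Y-Y =  0 → A
  i=19: U-V = 25 → Z
  shifts repeat with period 4: RIAZ

RIAZ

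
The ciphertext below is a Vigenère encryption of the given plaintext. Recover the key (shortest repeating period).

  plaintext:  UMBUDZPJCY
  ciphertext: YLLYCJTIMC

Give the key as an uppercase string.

EZK

  i= 0: Y-U =  4 → E
  i= 1: L-M = 25 → Z
  i= 2: L-B = 10 → K
  i= 3: Y-U =  4 → E
  i= 4: C-D = 25 → Z
  i= 5: J-Z = 10 → K
  i= 6: T-P =  4 → E
  i= 7: I-J = 25 → Z
  i= 8: M-C = 10 → K
  i= 9: C-Y =  4 → E
  shifts repeat with period 3: EZK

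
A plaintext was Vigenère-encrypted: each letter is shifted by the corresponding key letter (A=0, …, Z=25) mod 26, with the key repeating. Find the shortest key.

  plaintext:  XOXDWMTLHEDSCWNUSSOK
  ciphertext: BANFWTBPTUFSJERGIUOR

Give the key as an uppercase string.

EMQCAHI

  i= 0: B-X =  4 → E
  i= 1: A-O = 12 → M
  i= 2: N-X = 16 → Q
  i= 3: F-D =  2 → C
  i= 4: W-W =  0 → A
  i= 5: T-M =  7 → H
  i= 6: B-T =  8 → I
  i= 7: P-L =  4 → E
  i= 8: T-H = 12 → M
  i= 9: U-E = 16 → Q
  i=10: F-D =  2 → C
  i=11: S-S =  0 → A
  i=12: J-C =  7 → H
  i=13: E-W =  8 → I
  i=14: R-N =  4 → E
  i=15: G-U = 12 → M
  i=16: I-S = 16 → Q
  i=17: U-S =  2 → C
  i=18: O-O =  0 → A
  i=19: R-K =  7 → H
  shifts repeat with period 7: EMQCAHI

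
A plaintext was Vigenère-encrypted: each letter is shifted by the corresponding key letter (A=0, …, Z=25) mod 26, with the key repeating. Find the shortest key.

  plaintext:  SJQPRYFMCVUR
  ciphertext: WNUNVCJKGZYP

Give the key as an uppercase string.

EEEY

  i= 0: W-S =  4 → E
  i= 1: N-J =  4 → E
  i= 2: U-Q =  4 → E
  i= 3: N-P = 24 → Y
  i= 4: V-R =  4 → E
  i= 5: C-Y =  4 → E
  i= 6: J-F =  4 → E
  i= 7: K-M = 24 → Y
  i= 8: G-C =  4 → E
  i= 9: Z-V =  4 → E
  i=10: Y-U =  4 → E
  i=11: P-R = 24 → Y
  shifts repeat with period 4: EEEY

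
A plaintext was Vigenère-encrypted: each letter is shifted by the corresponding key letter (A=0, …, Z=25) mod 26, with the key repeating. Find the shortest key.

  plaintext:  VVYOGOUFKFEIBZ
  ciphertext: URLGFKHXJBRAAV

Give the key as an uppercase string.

ZWNS

  i= 0: U-V = 25 → Z
  i= 1: R-V = 22 → W
  i= 2: L-Y = 13 → N
  i= 3: G-O = 18 → S
  i= 4: F-G = 25 → Z
  i= 5: K-O = 22 → W
  i= 6: H-U = 13 → N
  i= 7: X-F = 18 → S
  i= 8: J-K = 25 → Z
  i= 9: B-F = 22 → W
  i=10: R-E = 13 → N
  i=11: A-I = 18 → S
  i=12: A-B = 25 → Z
  i=13: V-Z = 22 → W
  shifts repeat with period 4: ZWNS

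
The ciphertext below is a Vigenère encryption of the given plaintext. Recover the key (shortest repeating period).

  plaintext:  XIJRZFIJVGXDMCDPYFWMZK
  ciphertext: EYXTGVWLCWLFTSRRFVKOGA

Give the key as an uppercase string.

HQOC

  i= 0: E-X =  7 → H
  i= 1: Y-I = 16 → Q
  i= 2: X-J = 14 → O
  i= 3: T-R =  2 → C
  i= 4: G-Z =  7 → H
  i= 5: V-F = 16 → Q
  i= 6: W-I = 14 → O
  i= 7: L-J =  2 → C
  i= 8: C-V =  7 → H
  i= 9: W-G = 16 → Q
  i=10: L-X = 14 → O
  i=11: F-D =  2 → C
  i=12: T-M =  7 → H
  i=13: S-C = 16 → Q
  i=14: R-D = 14 → O
  i=15: R-P =  2 → C
  i=16: F-Y =  7 → H
  i=17: V-F = 16 → Q
  i=18: K-W = 14 → O
  i=19: O-M =  2 → C
  i=20: G-Z =  7 → H
  i=21: A-K = 16 → Q
  shifts repeat with period 4: HQOC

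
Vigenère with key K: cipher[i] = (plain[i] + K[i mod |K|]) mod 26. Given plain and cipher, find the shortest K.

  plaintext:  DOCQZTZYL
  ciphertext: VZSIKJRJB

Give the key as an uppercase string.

  i= 0: V-D = 18 → S
  i= 1: Z-O = 11 → L
  i= 2: S-C = 16 → Q
  i= 3: I-Q = 18 → S
  i= 4: K-Z = 11 → L
  i= 5: J-T = 16 → Q
  i= 6: R-Z = 18 → S
  i= 7: J-Y = 11 → L
  i= 8: B-L = 16 → Q
  shifts repeat with period 3: SLQ

SLQ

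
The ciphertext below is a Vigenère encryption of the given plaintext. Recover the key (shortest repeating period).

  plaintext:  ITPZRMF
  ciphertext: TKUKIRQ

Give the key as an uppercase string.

LRF

  i= 0: T-I = 11 → L
  i= 1: K-T = 17 → R
  i= 2: U-P =  5 → F
  i= 3: K-Z = 11 → L
  i= 4: I-R = 17 → R
  i= 5: R-M =  5 → F
  i= 6: Q-F = 11 → L
  shifts repeat with period 3: LRF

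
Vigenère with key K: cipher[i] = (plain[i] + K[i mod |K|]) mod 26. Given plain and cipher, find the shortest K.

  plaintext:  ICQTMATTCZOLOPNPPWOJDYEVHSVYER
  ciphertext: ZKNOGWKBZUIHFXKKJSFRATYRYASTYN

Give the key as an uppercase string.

  i= 0: Z-I = 17 → R
  i= 1: K-C =  8 → I
  i= 2: N-Q = 23 → X
  i= 3: O-T = 21 → V
  i= 4: G-M = 20 → U
  i= 5: W-A = 22 → W
  i= 6: K-T = 17 → R
  i= 7: B-T =  8 → I
  i= 8: Z-C = 23 → X
  i= 9: U-Z = 21 → V
  i=10: I-O = 20 → U
  i=11: H-L = 22 → W
  i=12: F-O = 17 → R
  i=13: X-P =  8 → I
  i=14: K-N = 23 → X
  i=15: K-P = 21 → V
  i=16: J-P = 20 → U
  i=17: S-W = 22 → W
  i=18: F-O = 17 → R
  i=19: R-J =  8 → I
  i=20: A-D = 23 → X
  i=21: T-Y = 21 → V
  i=22: Y-E = 20 → U
  i=23: R-V = 22 → W
  i=24: Y-H = 17 → R
  i=25: A-S =  8 → I
  i=26: S-V = 23 → X
  i=27: T-Y = 21 → V
  i=28: Y-E = 20 → U
  i=29: N-R = 22 → W
  shifts repeat with period 6: RIXVUW

RIXVUW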